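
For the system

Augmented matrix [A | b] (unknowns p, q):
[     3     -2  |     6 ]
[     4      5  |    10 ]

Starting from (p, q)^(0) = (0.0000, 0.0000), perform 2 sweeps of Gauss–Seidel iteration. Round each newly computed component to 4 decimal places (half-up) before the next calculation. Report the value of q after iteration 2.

Iteration 1:
  p = (6 - (-2)·0.0000) / (3) = 2.0000
  q = (10 - (4)·2.0000) / (5) = 0.4000
Iteration 2:
  p = (6 - (-2)·0.4000) / (3) = 2.2667
  q = (10 - (4)·2.2667) / (5) = 0.1866

0.1866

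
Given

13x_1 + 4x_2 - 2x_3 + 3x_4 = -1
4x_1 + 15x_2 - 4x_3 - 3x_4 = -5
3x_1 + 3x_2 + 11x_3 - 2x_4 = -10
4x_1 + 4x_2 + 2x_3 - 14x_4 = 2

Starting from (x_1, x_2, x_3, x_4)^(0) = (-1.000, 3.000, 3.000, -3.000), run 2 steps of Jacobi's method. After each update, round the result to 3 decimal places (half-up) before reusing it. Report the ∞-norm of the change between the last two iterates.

Iteration 1:
  x_1 = (-1 - (4)·3.000 - (-2)·3.000 - (3)·-3.000) / (13) = 0.154
  x_2 = (-5 - (4)·-1.000 - (-4)·3.000 - (-3)·-3.000) / (15) = 0.133
  x_3 = (-10 - (3)·-1.000 - (3)·3.000 - (-2)·-3.000) / (11) = -2.000
  x_4 = (2 - (4)·-1.000 - (4)·3.000 - (2)·3.000) / (-14) = 0.857
Iteration 2:
  x_1 = (-1 - (4)·0.133 - (-2)·-2.000 - (3)·0.857) / (13) = -0.623
  x_2 = (-5 - (4)·0.154 - (-4)·-2.000 - (-3)·0.857) / (15) = -0.736
  x_3 = (-10 - (3)·0.154 - (3)·0.133 - (-2)·0.857) / (11) = -0.832
  x_4 = (2 - (4)·0.154 - (4)·0.133 - (2)·-2.000) / (-14) = -0.347
Change: (-0.777, -0.869, 1.168, -1.204) → max |·| = 1.204

1.204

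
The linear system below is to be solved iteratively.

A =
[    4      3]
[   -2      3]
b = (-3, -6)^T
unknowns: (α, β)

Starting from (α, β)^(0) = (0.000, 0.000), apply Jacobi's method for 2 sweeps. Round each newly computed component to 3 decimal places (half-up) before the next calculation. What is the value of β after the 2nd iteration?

Iteration 1:
  α = (-3 - (3)·0.000) / (4) = -0.750
  β = (-6 - (-2)·0.000) / (3) = -2.000
Iteration 2:
  α = (-3 - (3)·-2.000) / (4) = 0.750
  β = (-6 - (-2)·-0.750) / (3) = -2.500

-2.500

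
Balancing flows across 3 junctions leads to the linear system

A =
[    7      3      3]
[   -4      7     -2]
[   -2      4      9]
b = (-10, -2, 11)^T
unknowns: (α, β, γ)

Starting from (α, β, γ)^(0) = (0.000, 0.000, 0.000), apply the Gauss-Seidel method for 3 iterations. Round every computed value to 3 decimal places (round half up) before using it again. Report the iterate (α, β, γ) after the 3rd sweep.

Iteration 1:
  α = (-10 - (3)·0.000 - (3)·0.000) / (7) = -1.429
  β = (-2 - (-4)·-1.429 - (-2)·0.000) / (7) = -1.102
  γ = (11 - (-2)·-1.429 - (4)·-1.102) / (9) = 1.394
Iteration 2:
  α = (-10 - (3)·-1.102 - (3)·1.394) / (7) = -1.554
  β = (-2 - (-4)·-1.554 - (-2)·1.394) / (7) = -0.775
  γ = (11 - (-2)·-1.554 - (4)·-0.775) / (9) = 1.221
Iteration 3:
  α = (-10 - (3)·-0.775 - (3)·1.221) / (7) = -1.620
  β = (-2 - (-4)·-1.620 - (-2)·1.221) / (7) = -0.863
  γ = (11 - (-2)·-1.620 - (4)·-0.863) / (9) = 1.246

(-1.620, -0.863, 1.246)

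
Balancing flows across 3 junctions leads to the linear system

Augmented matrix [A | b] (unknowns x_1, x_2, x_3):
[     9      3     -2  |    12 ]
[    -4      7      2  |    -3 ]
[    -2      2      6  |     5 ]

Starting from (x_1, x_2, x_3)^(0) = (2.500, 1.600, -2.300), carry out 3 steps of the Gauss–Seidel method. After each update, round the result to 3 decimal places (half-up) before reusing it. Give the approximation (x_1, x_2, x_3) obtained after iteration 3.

Iteration 1:
  x_1 = (12 - (3)·1.600 - (-2)·-2.300) / (9) = 0.289
  x_2 = (-3 - (-4)·0.289 - (2)·-2.300) / (7) = 0.394
  x_3 = (5 - (-2)·0.289 - (2)·0.394) / (6) = 0.798
Iteration 2:
  x_1 = (12 - (3)·0.394 - (-2)·0.798) / (9) = 1.379
  x_2 = (-3 - (-4)·1.379 - (2)·0.798) / (7) = 0.131
  x_3 = (5 - (-2)·1.379 - (2)·0.131) / (6) = 1.249
Iteration 3:
  x_1 = (12 - (3)·0.131 - (-2)·1.249) / (9) = 1.567
  x_2 = (-3 - (-4)·1.567 - (2)·1.249) / (7) = 0.110
  x_3 = (5 - (-2)·1.567 - (2)·0.110) / (6) = 1.319

(1.567, 0.110, 1.319)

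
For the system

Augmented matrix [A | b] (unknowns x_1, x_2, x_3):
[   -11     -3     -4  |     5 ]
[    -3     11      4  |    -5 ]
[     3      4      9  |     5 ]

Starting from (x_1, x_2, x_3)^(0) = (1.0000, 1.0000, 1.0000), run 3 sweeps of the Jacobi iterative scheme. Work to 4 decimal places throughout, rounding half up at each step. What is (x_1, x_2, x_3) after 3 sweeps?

Iteration 1:
  x_1 = (5 - (-3)·1.0000 - (-4)·1.0000) / (-11) = -1.0909
  x_2 = (-5 - (-3)·1.0000 - (4)·1.0000) / (11) = -0.5455
  x_3 = (5 - (3)·1.0000 - (4)·1.0000) / (9) = -0.2222
Iteration 2:
  x_1 = (5 - (-3)·-0.5455 - (-4)·-0.2222) / (-11) = -0.2250
  x_2 = (-5 - (-3)·-1.0909 - (4)·-0.2222) / (11) = -0.6713
  x_3 = (5 - (3)·-1.0909 - (4)·-0.5455) / (9) = 1.1616
Iteration 3:
  x_1 = (5 - (-3)·-0.6713 - (-4)·1.1616) / (-11) = -0.6939
  x_2 = (-5 - (-3)·-0.2250 - (4)·1.1616) / (11) = -0.9383
  x_3 = (5 - (3)·-0.2250 - (4)·-0.6713) / (9) = 0.9289

(-0.6939, -0.9383, 0.9289)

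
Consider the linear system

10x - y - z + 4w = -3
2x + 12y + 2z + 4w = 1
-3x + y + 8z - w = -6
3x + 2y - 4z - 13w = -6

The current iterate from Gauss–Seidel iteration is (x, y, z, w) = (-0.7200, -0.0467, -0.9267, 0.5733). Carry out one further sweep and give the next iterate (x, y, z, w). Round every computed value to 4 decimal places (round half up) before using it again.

One sweep:
  x = (-3 - (-1)·-0.0467 - (-1)·-0.9267 - (4)·0.5733) / (10) = -0.6267
  y = (1 - (2)·-0.6267 - (2)·-0.9267 - (4)·0.5733) / (12) = 0.1511
  z = (-6 - (-3)·-0.6267 - (1)·0.1511 - (-1)·0.5733) / (8) = -0.9322
  w = (-6 - (3)·-0.6267 - (2)·0.1511 - (-4)·-0.9322) / (-13) = 0.6270

(-0.6267, 0.1511, -0.9322, 0.6270)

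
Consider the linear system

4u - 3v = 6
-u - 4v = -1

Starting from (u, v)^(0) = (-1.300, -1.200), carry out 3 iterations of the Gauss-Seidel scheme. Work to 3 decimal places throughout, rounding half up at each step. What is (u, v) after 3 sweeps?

Iteration 1:
  u = (6 - (-3)·-1.200) / (4) = 0.600
  v = (-1 - (-1)·0.600) / (-4) = 0.100
Iteration 2:
  u = (6 - (-3)·0.100) / (4) = 1.575
  v = (-1 - (-1)·1.575) / (-4) = -0.144
Iteration 3:
  u = (6 - (-3)·-0.144) / (4) = 1.392
  v = (-1 - (-1)·1.392) / (-4) = -0.098

(1.392, -0.098)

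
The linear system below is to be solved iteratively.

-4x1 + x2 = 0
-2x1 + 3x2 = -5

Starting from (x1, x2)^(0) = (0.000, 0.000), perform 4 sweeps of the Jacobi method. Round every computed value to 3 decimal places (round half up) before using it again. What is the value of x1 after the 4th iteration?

Iteration 1:
  x1 = (0 - (1)·0.000) / (-4) = 0.000
  x2 = (-5 - (-2)·0.000) / (3) = -1.667
Iteration 2:
  x1 = (0 - (1)·-1.667) / (-4) = -0.417
  x2 = (-5 - (-2)·0.000) / (3) = -1.667
Iteration 3:
  x1 = (0 - (1)·-1.667) / (-4) = -0.417
  x2 = (-5 - (-2)·-0.417) / (3) = -1.945
Iteration 4:
  x1 = (0 - (1)·-1.945) / (-4) = -0.486
  x2 = (-5 - (-2)·-0.417) / (3) = -1.945

-0.486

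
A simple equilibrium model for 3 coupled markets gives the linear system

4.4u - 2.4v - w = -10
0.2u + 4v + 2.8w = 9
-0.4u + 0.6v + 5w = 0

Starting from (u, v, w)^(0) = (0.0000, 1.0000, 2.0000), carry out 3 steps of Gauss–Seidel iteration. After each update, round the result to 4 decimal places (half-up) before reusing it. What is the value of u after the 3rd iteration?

Iteration 1:
  u = (-10 - (-2.4)·1.0000 - (-1)·2.0000) / (4.4) = -1.2727
  v = (9 - (0.2)·-1.2727 - (2.8)·2.0000) / (4) = 0.9136
  w = (0 - (-0.4)·-1.2727 - (0.6)·0.9136) / (5) = -0.2114
Iteration 2:
  u = (-10 - (-2.4)·0.9136 - (-1)·-0.2114) / (4.4) = -1.8224
  v = (9 - (0.2)·-1.8224 - (2.8)·-0.2114) / (4) = 2.4891
  w = (0 - (-0.4)·-1.8224 - (0.6)·2.4891) / (5) = -0.4445
Iteration 3:
  u = (-10 - (-2.4)·2.4891 - (-1)·-0.4445) / (4.4) = -1.0161
  v = (9 - (0.2)·-1.0161 - (2.8)·-0.4445) / (4) = 2.6120
  w = (0 - (-0.4)·-1.0161 - (0.6)·2.6120) / (5) = -0.3947

-1.0161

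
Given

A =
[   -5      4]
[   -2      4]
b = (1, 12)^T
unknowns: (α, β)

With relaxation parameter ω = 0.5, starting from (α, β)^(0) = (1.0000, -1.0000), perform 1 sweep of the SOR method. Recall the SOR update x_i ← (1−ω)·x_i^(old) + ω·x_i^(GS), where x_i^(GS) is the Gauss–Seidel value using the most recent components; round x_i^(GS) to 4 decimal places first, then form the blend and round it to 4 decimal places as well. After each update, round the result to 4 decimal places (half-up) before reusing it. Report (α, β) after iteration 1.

Iteration 1:
  α: GS value = (1 - (4)·-1.0000) / (-5) = -1.0000;  α ← (1−ω)·1.0000 + ω·-1.0000 = 0.0000
  β: GS value = (12 - (-2)·0.0000) / (4) = 3.0000;  β ← (1−ω)·-1.0000 + ω·3.0000 = 1.0000

(0.0000, 1.0000)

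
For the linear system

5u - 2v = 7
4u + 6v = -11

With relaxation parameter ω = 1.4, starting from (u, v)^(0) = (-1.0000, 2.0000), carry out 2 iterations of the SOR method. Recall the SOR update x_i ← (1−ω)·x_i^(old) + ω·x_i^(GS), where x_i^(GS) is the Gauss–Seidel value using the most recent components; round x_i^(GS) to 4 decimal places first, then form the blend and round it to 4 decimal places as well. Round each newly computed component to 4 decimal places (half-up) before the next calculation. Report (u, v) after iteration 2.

(-3.1361, 3.0062)

Iteration 1:
  u: GS value = (7 - (-2)·2.0000) / (5) = 2.2000;  u ← (1−ω)·-1.0000 + ω·2.2000 = 3.4800
  v: GS value = (-11 - (4)·3.4800) / (6) = -4.1533;  v ← (1−ω)·2.0000 + ω·-4.1533 = -6.6146
Iteration 2:
  u: GS value = (7 - (-2)·-6.6146) / (5) = -1.2458;  u ← (1−ω)·3.4800 + ω·-1.2458 = -3.1361
  v: GS value = (-11 - (4)·-3.1361) / (6) = 0.2574;  v ← (1−ω)·-6.6146 + ω·0.2574 = 3.0062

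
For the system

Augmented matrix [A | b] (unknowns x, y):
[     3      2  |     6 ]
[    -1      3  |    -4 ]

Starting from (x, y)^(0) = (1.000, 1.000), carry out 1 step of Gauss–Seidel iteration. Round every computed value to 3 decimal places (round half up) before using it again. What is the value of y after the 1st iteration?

-0.889

Iteration 1:
  x = (6 - (2)·1.000) / (3) = 1.333
  y = (-4 - (-1)·1.333) / (3) = -0.889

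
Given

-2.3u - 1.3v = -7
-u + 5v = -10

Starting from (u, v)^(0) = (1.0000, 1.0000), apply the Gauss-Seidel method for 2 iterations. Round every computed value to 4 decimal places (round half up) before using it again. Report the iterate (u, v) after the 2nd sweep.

Iteration 1:
  u = (-7 - (-1.3)·1.0000) / (-2.3) = 2.4783
  v = (-10 - (-1)·2.4783) / (5) = -1.5043
Iteration 2:
  u = (-7 - (-1.3)·-1.5043) / (-2.3) = 3.8937
  v = (-10 - (-1)·3.8937) / (5) = -1.2213

(3.8937, -1.2213)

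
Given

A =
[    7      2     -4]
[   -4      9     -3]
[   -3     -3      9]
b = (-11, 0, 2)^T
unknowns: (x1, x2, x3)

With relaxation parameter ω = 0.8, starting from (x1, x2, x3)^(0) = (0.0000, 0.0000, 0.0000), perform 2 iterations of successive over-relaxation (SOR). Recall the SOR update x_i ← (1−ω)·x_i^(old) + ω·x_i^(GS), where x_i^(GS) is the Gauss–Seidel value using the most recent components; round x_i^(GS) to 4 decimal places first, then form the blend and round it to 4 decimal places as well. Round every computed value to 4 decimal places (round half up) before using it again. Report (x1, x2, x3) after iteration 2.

Iteration 1:
  x1: GS value = (-11 - (2)·0.0000 - (-4)·0.0000) / (7) = -1.5714;  x1 ← (1−ω)·0.0000 + ω·-1.5714 = -1.2571
  x2: GS value = (0 - (-4)·-1.2571 - (-3)·0.0000) / (9) = -0.5587;  x2 ← (1−ω)·0.0000 + ω·-0.5587 = -0.4470
  x3: GS value = (2 - (-3)·-1.2571 - (-3)·-0.4470) / (9) = -0.3458;  x3 ← (1−ω)·0.0000 + ω·-0.3458 = -0.2766
Iteration 2:
  x1: GS value = (-11 - (2)·-0.4470 - (-4)·-0.2766) / (7) = -1.6018;  x1 ← (1−ω)·-1.2571 + ω·-1.6018 = -1.5329
  x2: GS value = (0 - (-4)·-1.5329 - (-3)·-0.2766) / (9) = -0.7735;  x2 ← (1−ω)·-0.4470 + ω·-0.7735 = -0.7082
  x3: GS value = (2 - (-3)·-1.5329 - (-3)·-0.7082) / (9) = -0.5248;  x3 ← (1−ω)·-0.2766 + ω·-0.5248 = -0.4752

(-1.5329, -0.7082, -0.4752)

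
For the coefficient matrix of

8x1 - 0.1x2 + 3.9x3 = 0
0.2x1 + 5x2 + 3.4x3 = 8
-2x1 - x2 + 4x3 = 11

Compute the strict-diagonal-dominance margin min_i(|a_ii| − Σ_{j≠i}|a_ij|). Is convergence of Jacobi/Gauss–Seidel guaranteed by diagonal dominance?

1

row 1: |8| − (0.1+3.9) = 4
row 2: |5| − (0.2+3.4) = 1.4
row 3: |4| − (2+1) = 1
minimum over rows = 1 → strictly diagonally dominant (convergence guaranteed)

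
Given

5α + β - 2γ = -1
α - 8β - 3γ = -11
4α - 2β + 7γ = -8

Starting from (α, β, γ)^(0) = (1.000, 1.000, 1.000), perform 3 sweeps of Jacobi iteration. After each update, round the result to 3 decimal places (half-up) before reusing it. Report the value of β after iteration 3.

1.558

Iteration 1:
  α = (-1 - (1)·1.000 - (-2)·1.000) / (5) = 0.000
  β = (-11 - (1)·1.000 - (-3)·1.000) / (-8) = 1.125
  γ = (-8 - (4)·1.000 - (-2)·1.000) / (7) = -1.429
Iteration 2:
  α = (-1 - (1)·1.125 - (-2)·-1.429) / (5) = -0.997
  β = (-11 - (1)·0.000 - (-3)·-1.429) / (-8) = 1.911
  γ = (-8 - (4)·0.000 - (-2)·1.125) / (7) = -0.821
Iteration 3:
  α = (-1 - (1)·1.911 - (-2)·-0.821) / (5) = -0.911
  β = (-11 - (1)·-0.997 - (-3)·-0.821) / (-8) = 1.558
  γ = (-8 - (4)·-0.997 - (-2)·1.911) / (7) = -0.027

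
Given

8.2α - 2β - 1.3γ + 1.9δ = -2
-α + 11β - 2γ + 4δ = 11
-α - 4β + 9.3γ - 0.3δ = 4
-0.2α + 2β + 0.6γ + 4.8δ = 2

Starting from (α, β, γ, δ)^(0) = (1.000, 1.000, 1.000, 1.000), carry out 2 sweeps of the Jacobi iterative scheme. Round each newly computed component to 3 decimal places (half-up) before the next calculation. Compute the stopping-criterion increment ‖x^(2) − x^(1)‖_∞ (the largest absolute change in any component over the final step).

0.296

Iteration 1:
  α = (-2 - (-2)·1.000 - (-1.3)·1.000 - (1.9)·1.000) / (8.2) = -0.073
  β = (11 - (-1)·1.000 - (-2)·1.000 - (4)·1.000) / (11) = 0.909
  γ = (4 - (-1)·1.000 - (-4)·1.000 - (-0.3)·1.000) / (9.3) = 1.000
  δ = (2 - (-0.2)·1.000 - (2)·1.000 - (0.6)·1.000) / (4.8) = -0.083
Iteration 2:
  α = (-2 - (-2)·0.909 - (-1.3)·1.000 - (1.9)·-0.083) / (8.2) = 0.156
  β = (11 - (-1)·-0.073 - (-2)·1.000 - (4)·-0.083) / (11) = 1.205
  γ = (4 - (-1)·-0.073 - (-4)·0.909 - (-0.3)·-0.083) / (9.3) = 0.811
  δ = (2 - (-0.2)·-0.073 - (2)·0.909 - (0.6)·1.000) / (4.8) = -0.090
Change: (0.229, 0.296, -0.189, -0.007) → max |·| = 0.296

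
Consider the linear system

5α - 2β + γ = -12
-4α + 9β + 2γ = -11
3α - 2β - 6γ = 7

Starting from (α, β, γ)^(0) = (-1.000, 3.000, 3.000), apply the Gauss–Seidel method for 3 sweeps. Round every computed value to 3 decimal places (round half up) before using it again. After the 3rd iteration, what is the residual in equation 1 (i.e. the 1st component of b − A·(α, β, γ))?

0.573

Iteration 1:
  α = (-12 - (-2)·3.000 - (1)·3.000) / (5) = -1.800
  β = (-11 - (-4)·-1.800 - (2)·3.000) / (9) = -2.689
  γ = (7 - (3)·-1.800 - (-2)·-2.689) / (-6) = -1.170
Iteration 2:
  α = (-12 - (-2)·-2.689 - (1)·-1.170) / (5) = -3.242
  β = (-11 - (-4)·-3.242 - (2)·-1.170) / (9) = -2.403
  γ = (7 - (3)·-3.242 - (-2)·-2.403) / (-6) = -1.987
Iteration 3:
  α = (-12 - (-2)·-2.403 - (1)·-1.987) / (5) = -2.964
  β = (-11 - (-4)·-2.964 - (2)·-1.987) / (9) = -2.098
  γ = (7 - (3)·-2.964 - (-2)·-2.098) / (-6) = -1.949
Residual b − A·x = (0.573, -0.076, 0.002)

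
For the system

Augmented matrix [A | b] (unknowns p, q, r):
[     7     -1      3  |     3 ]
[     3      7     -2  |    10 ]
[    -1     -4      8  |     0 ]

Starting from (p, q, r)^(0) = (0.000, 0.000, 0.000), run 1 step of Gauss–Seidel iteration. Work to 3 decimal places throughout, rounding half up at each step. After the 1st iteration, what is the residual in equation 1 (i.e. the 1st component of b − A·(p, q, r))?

Iteration 1:
  p = (3 - (-1)·0.000 - (3)·0.000) / (7) = 0.429
  q = (10 - (3)·0.429 - (-2)·0.000) / (7) = 1.245
  r = (0 - (-1)·0.429 - (-4)·1.245) / (8) = 0.676
Residual b − A·x = (-0.786, 1.350, 0.001)

-0.786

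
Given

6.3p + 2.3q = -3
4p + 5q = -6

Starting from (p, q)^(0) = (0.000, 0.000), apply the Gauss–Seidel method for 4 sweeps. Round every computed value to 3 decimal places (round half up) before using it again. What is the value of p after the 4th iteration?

Iteration 1:
  p = (-3 - (2.3)·0.000) / (6.3) = -0.476
  q = (-6 - (4)·-0.476) / (5) = -0.819
Iteration 2:
  p = (-3 - (2.3)·-0.819) / (6.3) = -0.177
  q = (-6 - (4)·-0.177) / (5) = -1.058
Iteration 3:
  p = (-3 - (2.3)·-1.058) / (6.3) = -0.090
  q = (-6 - (4)·-0.090) / (5) = -1.128
Iteration 4:
  p = (-3 - (2.3)·-1.128) / (6.3) = -0.064
  q = (-6 - (4)·-0.064) / (5) = -1.149

-0.064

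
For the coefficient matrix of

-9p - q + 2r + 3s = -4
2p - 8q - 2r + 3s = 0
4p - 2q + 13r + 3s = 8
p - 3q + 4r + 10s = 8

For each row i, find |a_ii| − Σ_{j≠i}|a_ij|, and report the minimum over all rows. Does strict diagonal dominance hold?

1

row 1: |-9| − (1+2+3) = 3
row 2: |-8| − (2+2+3) = 1
row 3: |13| − (4+2+3) = 4
row 4: |10| − (1+3+4) = 2
minimum over rows = 1 → strictly diagonally dominant (convergence guaranteed)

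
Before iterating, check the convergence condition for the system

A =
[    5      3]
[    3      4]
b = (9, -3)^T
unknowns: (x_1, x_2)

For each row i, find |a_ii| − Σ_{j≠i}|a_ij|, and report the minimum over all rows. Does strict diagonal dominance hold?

1

row 1: |5| − (3) = 2
row 2: |4| − (3) = 1
minimum over rows = 1 → strictly diagonally dominant (convergence guaranteed)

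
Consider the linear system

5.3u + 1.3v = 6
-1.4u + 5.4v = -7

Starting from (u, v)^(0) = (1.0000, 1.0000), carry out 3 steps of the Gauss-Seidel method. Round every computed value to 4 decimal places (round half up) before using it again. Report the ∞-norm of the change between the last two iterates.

Iteration 1:
  u = (6 - (1.3)·1.0000) / (5.3) = 0.8868
  v = (-7 - (-1.4)·0.8868) / (5.4) = -1.0664
Iteration 2:
  u = (6 - (1.3)·-1.0664) / (5.3) = 1.3936
  v = (-7 - (-1.4)·1.3936) / (5.4) = -0.9350
Iteration 3:
  u = (6 - (1.3)·-0.9350) / (5.3) = 1.3614
  v = (-7 - (-1.4)·1.3614) / (5.4) = -0.9433
Change: (-0.0322, -0.0083) → max |·| = 0.0322

0.0322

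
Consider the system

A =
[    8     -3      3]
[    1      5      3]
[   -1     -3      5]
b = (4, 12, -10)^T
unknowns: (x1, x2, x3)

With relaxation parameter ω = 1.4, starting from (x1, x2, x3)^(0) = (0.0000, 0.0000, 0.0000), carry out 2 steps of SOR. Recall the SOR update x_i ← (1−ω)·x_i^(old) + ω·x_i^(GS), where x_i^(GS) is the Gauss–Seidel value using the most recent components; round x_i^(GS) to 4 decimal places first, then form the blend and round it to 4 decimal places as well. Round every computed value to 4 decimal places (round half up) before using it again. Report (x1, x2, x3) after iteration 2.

Iteration 1:
  x1: GS value = (4 - (-3)·0.0000 - (3)·0.0000) / (8) = 0.5000;  x1 ← (1−ω)·0.0000 + ω·0.5000 = 0.7000
  x2: GS value = (12 - (1)·0.7000 - (3)·0.0000) / (5) = 2.2600;  x2 ← (1−ω)·0.0000 + ω·2.2600 = 3.1640
  x3: GS value = (-10 - (-1)·0.7000 - (-3)·3.1640) / (5) = 0.0384;  x3 ← (1−ω)·0.0000 + ω·0.0384 = 0.0538
Iteration 2:
  x1: GS value = (4 - (-3)·3.1640 - (3)·0.0538) / (8) = 1.6663;  x1 ← (1−ω)·0.7000 + ω·1.6663 = 2.0528
  x2: GS value = (12 - (1)·2.0528 - (3)·0.0538) / (5) = 1.9572;  x2 ← (1−ω)·3.1640 + ω·1.9572 = 1.4745
  x3: GS value = (-10 - (-1)·2.0528 - (-3)·1.4745) / (5) = -0.7047;  x3 ← (1−ω)·0.0538 + ω·-0.7047 = -1.0081

(2.0528, 1.4745, -1.0081)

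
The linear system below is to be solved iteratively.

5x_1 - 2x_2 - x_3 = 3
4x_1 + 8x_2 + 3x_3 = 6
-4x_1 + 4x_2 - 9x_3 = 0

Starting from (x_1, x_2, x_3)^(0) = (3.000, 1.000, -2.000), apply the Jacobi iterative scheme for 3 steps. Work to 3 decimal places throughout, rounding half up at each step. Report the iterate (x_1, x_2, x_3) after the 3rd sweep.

Iteration 1:
  x_1 = (3 - (-2)·1.000 - (-1)·-2.000) / (5) = 0.600
  x_2 = (6 - (4)·3.000 - (3)·-2.000) / (8) = 0.000
  x_3 = (0 - (-4)·3.000 - (4)·1.000) / (-9) = -0.889
Iteration 2:
  x_1 = (3 - (-2)·0.000 - (-1)·-0.889) / (5) = 0.422
  x_2 = (6 - (4)·0.600 - (3)·-0.889) / (8) = 0.783
  x_3 = (0 - (-4)·0.600 - (4)·0.000) / (-9) = -0.267
Iteration 3:
  x_1 = (3 - (-2)·0.783 - (-1)·-0.267) / (5) = 0.860
  x_2 = (6 - (4)·0.422 - (3)·-0.267) / (8) = 0.639
  x_3 = (0 - (-4)·0.422 - (4)·0.783) / (-9) = 0.160

(0.860, 0.639, 0.160)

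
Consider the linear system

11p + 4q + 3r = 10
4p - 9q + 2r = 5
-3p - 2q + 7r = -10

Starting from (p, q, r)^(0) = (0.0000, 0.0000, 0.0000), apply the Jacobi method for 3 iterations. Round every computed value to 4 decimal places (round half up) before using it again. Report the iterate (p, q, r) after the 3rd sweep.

Iteration 1:
  p = (10 - (4)·0.0000 - (3)·0.0000) / (11) = 0.9091
  q = (5 - (4)·0.0000 - (2)·0.0000) / (-9) = -0.5556
  r = (-10 - (-3)·0.0000 - (-2)·0.0000) / (7) = -1.4286
Iteration 2:
  p = (10 - (4)·-0.5556 - (3)·-1.4286) / (11) = 1.5007
  q = (5 - (4)·0.9091 - (2)·-1.4286) / (-9) = -0.4690
  r = (-10 - (-3)·0.9091 - (-2)·-0.5556) / (7) = -1.1977
Iteration 3:
  p = (10 - (4)·-0.4690 - (3)·-1.1977) / (11) = 1.4063
  q = (5 - (4)·1.5007 - (2)·-1.1977) / (-9) = -0.1547
  r = (-10 - (-3)·1.5007 - (-2)·-0.4690) / (7) = -0.9194

(1.4063, -0.1547, -0.9194)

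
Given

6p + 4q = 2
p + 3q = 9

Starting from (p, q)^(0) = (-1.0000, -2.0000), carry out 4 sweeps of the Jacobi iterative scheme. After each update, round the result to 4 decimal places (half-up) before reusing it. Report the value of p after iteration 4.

-2.0864

Iteration 1:
  p = (2 - (4)·-2.0000) / (6) = 1.6667
  q = (9 - (1)·-1.0000) / (3) = 3.3333
Iteration 2:
  p = (2 - (4)·3.3333) / (6) = -1.8889
  q = (9 - (1)·1.6667) / (3) = 2.4444
Iteration 3:
  p = (2 - (4)·2.4444) / (6) = -1.2963
  q = (9 - (1)·-1.8889) / (3) = 3.6296
Iteration 4:
  p = (2 - (4)·3.6296) / (6) = -2.0864
  q = (9 - (1)·-1.2963) / (3) = 3.4321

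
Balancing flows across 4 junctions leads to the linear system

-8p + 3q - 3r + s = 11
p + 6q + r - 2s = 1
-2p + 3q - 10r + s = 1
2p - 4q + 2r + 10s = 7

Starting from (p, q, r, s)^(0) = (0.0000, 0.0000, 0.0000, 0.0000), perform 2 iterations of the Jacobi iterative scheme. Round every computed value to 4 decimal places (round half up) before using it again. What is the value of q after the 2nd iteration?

Iteration 1:
  p = (11 - (3)·0.0000 - (-3)·0.0000 - (1)·0.0000) / (-8) = -1.3750
  q = (1 - (1)·0.0000 - (1)·0.0000 - (-2)·0.0000) / (6) = 0.1667
  r = (1 - (-2)·0.0000 - (3)·0.0000 - (1)·0.0000) / (-10) = -0.1000
  s = (7 - (2)·0.0000 - (-4)·0.0000 - (2)·0.0000) / (10) = 0.7000
Iteration 2:
  p = (11 - (3)·0.1667 - (-3)·-0.1000 - (1)·0.7000) / (-8) = -1.1875
  q = (1 - (1)·-1.3750 - (1)·-0.1000 - (-2)·0.7000) / (6) = 0.6458
  r = (1 - (-2)·-1.3750 - (3)·0.1667 - (1)·0.7000) / (-10) = 0.2950
  s = (7 - (2)·-1.3750 - (-4)·0.1667 - (2)·-0.1000) / (10) = 1.0617

0.6458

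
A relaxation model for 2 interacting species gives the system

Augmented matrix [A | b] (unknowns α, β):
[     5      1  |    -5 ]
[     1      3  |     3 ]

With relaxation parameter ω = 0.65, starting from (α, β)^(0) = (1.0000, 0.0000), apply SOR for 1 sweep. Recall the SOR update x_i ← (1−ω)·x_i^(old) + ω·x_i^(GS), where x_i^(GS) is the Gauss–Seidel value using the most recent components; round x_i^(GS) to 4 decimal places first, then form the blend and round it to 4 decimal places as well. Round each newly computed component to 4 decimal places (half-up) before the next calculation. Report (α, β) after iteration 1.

Iteration 1:
  α: GS value = (-5 - (1)·0.0000) / (5) = -1.0000;  α ← (1−ω)·1.0000 + ω·-1.0000 = -0.3000
  β: GS value = (3 - (1)·-0.3000) / (3) = 1.1000;  β ← (1−ω)·0.0000 + ω·1.1000 = 0.7150

(-0.3000, 0.7150)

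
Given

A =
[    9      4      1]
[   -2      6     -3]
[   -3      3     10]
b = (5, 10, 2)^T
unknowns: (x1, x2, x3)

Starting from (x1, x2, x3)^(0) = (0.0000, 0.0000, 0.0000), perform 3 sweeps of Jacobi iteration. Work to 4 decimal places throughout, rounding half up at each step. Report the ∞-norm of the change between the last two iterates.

0.4210

Iteration 1:
  x1 = (5 - (4)·0.0000 - (1)·0.0000) / (9) = 0.5556
  x2 = (10 - (-2)·0.0000 - (-3)·0.0000) / (6) = 1.6667
  x3 = (2 - (-3)·0.0000 - (3)·0.0000) / (10) = 0.2000
Iteration 2:
  x1 = (5 - (4)·1.6667 - (1)·0.2000) / (9) = -0.2074
  x2 = (10 - (-2)·0.5556 - (-3)·0.2000) / (6) = 1.9519
  x3 = (2 - (-3)·0.5556 - (3)·1.6667) / (10) = -0.1333
Iteration 3:
  x1 = (5 - (4)·1.9519 - (1)·-0.1333) / (9) = -0.2971
  x2 = (10 - (-2)·-0.2074 - (-3)·-0.1333) / (6) = 1.5309
  x3 = (2 - (-3)·-0.2074 - (3)·1.9519) / (10) = -0.4478
Change: (-0.0897, -0.4210, -0.3145) → max |·| = 0.4210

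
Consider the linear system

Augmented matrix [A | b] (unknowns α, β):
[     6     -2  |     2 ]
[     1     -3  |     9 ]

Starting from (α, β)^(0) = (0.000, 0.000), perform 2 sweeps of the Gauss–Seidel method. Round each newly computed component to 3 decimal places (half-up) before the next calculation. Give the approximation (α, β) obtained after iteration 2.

Iteration 1:
  α = (2 - (-2)·0.000) / (6) = 0.333
  β = (9 - (1)·0.333) / (-3) = -2.889
Iteration 2:
  α = (2 - (-2)·-2.889) / (6) = -0.630
  β = (9 - (1)·-0.630) / (-3) = -3.210

(-0.630, -3.210)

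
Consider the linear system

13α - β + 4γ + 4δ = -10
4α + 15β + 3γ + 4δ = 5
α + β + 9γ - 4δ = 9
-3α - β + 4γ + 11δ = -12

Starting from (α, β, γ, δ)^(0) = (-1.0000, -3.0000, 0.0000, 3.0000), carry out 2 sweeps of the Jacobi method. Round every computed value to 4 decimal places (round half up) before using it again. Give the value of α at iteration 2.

-1.1358

Iteration 1:
  α = (-10 - (-1)·-3.0000 - (4)·0.0000 - (4)·3.0000) / (13) = -1.9231
  β = (5 - (4)·-1.0000 - (3)·0.0000 - (4)·3.0000) / (15) = -0.2000
  γ = (9 - (1)·-1.0000 - (1)·-3.0000 - (-4)·3.0000) / (9) = 2.7778
  δ = (-12 - (-3)·-1.0000 - (-1)·-3.0000 - (4)·0.0000) / (11) = -1.6364
Iteration 2:
  α = (-10 - (-1)·-0.2000 - (4)·2.7778 - (4)·-1.6364) / (13) = -1.1358
  β = (5 - (4)·-1.9231 - (3)·2.7778 - (4)·-1.6364) / (15) = 0.7270
  γ = (9 - (1)·-1.9231 - (1)·-0.2000 - (-4)·-1.6364) / (9) = 0.5086
  δ = (-12 - (-3)·-1.9231 - (-1)·-0.2000 - (4)·2.7778) / (11) = -2.6437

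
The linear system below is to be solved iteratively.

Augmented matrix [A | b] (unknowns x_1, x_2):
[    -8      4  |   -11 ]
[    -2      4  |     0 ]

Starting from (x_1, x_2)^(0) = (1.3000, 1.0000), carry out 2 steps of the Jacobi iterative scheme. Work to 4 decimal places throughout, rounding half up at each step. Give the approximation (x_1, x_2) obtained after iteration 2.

(1.7000, 0.9375)

Iteration 1:
  x_1 = (-11 - (4)·1.0000) / (-8) = 1.8750
  x_2 = (0 - (-2)·1.3000) / (4) = 0.6500
Iteration 2:
  x_1 = (-11 - (4)·0.6500) / (-8) = 1.7000
  x_2 = (0 - (-2)·1.8750) / (4) = 0.9375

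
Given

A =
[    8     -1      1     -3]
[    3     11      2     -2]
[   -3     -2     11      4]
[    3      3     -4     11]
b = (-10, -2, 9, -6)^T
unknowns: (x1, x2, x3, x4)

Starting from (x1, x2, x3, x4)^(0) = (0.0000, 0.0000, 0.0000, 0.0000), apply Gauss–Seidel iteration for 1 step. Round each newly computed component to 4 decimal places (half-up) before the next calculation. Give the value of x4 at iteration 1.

Iteration 1:
  x1 = (-10 - (-1)·0.0000 - (1)·0.0000 - (-3)·0.0000) / (8) = -1.2500
  x2 = (-2 - (3)·-1.2500 - (2)·0.0000 - (-2)·0.0000) / (11) = 0.1591
  x3 = (9 - (-3)·-1.2500 - (-2)·0.1591 - (4)·0.0000) / (11) = 0.5062
  x4 = (-6 - (3)·-1.2500 - (3)·0.1591 - (-4)·0.5062) / (11) = -0.0639

-0.0639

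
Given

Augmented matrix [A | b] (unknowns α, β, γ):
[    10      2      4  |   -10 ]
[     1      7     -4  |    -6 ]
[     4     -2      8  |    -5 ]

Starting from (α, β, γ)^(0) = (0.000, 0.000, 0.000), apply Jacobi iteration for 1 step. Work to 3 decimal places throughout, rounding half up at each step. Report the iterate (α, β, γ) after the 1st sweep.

(-1.000, -0.857, -0.625)

Iteration 1:
  α = (-10 - (2)·0.000 - (4)·0.000) / (10) = -1.000
  β = (-6 - (1)·0.000 - (-4)·0.000) / (7) = -0.857
  γ = (-5 - (4)·0.000 - (-2)·0.000) / (8) = -0.625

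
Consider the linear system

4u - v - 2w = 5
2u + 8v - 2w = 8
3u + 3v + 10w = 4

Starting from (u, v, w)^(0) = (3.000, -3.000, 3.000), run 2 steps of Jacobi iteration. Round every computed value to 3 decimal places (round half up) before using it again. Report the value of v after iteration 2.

Iteration 1:
  u = (5 - (-1)·-3.000 - (-2)·3.000) / (4) = 2.000
  v = (8 - (2)·3.000 - (-2)·3.000) / (8) = 1.000
  w = (4 - (3)·3.000 - (3)·-3.000) / (10) = 0.400
Iteration 2:
  u = (5 - (-1)·1.000 - (-2)·0.400) / (4) = 1.700
  v = (8 - (2)·2.000 - (-2)·0.400) / (8) = 0.600
  w = (4 - (3)·2.000 - (3)·1.000) / (10) = -0.500

0.600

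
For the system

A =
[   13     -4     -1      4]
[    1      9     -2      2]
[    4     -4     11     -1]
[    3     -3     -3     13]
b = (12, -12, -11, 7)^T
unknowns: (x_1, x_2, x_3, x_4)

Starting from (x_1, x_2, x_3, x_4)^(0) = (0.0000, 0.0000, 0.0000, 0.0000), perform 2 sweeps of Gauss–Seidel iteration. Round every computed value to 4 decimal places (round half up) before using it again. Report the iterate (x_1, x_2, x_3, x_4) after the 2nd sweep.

(0.4721, -1.7021, -1.8301, -0.3856)

Iteration 1:
  x_1 = (12 - (-4)·0.0000 - (-1)·0.0000 - (4)·0.0000) / (13) = 0.9231
  x_2 = (-12 - (1)·0.9231 - (-2)·0.0000 - (2)·0.0000) / (9) = -1.4359
  x_3 = (-11 - (4)·0.9231 - (-4)·-1.4359 - (-1)·0.0000) / (11) = -1.8578
  x_4 = (7 - (3)·0.9231 - (-3)·-1.4359 - (-3)·-1.8578) / (13) = -0.4346
Iteration 2:
  x_1 = (12 - (-4)·-1.4359 - (-1)·-1.8578 - (4)·-0.4346) / (13) = 0.4721
  x_2 = (-12 - (1)·0.4721 - (-2)·-1.8578 - (2)·-0.4346) / (9) = -1.7021
  x_3 = (-11 - (4)·0.4721 - (-4)·-1.7021 - (-1)·-0.4346) / (11) = -1.8301
  x_4 = (7 - (3)·0.4721 - (-3)·-1.7021 - (-3)·-1.8301) / (13) = -0.3856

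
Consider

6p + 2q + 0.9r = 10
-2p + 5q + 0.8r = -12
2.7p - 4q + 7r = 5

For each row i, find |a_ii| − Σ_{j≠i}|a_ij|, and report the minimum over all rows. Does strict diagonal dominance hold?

0.3

row 1: |6| − (2+0.9) = 3.1
row 2: |5| − (2+0.8) = 2.2
row 3: |7| − (2.7+4) = 0.3
minimum over rows = 0.3 → strictly diagonally dominant (convergence guaranteed)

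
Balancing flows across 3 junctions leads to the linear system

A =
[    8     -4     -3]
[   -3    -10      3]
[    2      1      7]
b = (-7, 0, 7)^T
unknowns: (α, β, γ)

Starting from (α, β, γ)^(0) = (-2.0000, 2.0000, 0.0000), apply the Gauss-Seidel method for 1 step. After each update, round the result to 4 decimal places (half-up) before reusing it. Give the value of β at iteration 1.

-0.0375

Iteration 1:
  α = (-7 - (-4)·2.0000 - (-3)·0.0000) / (8) = 0.1250
  β = (0 - (-3)·0.1250 - (3)·0.0000) / (-10) = -0.0375
  γ = (7 - (2)·0.1250 - (1)·-0.0375) / (7) = 0.9696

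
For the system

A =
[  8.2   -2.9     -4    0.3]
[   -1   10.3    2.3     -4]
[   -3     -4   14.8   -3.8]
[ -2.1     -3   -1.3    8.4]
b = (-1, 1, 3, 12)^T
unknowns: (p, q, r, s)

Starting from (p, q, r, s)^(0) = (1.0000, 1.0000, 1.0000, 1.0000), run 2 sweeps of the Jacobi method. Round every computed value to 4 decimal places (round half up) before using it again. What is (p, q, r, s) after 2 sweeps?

Iteration 1:
  p = (-1 - (-2.9)·1.0000 - (-4)·1.0000 - (0.3)·1.0000) / (8.2) = 0.6829
  q = (1 - (-1)·1.0000 - (2.3)·1.0000 - (-4)·1.0000) / (10.3) = 0.3592
  r = (3 - (-3)·1.0000 - (-4)·1.0000 - (-3.8)·1.0000) / (14.8) = 0.9324
  s = (12 - (-2.1)·1.0000 - (-3)·1.0000 - (-1.3)·1.0000) / (8.4) = 2.1905
Iteration 2:
  p = (-1 - (-2.9)·0.3592 - (-4)·0.9324 - (0.3)·2.1905) / (8.2) = 0.3798
  q = (1 - (-1)·0.6829 - (2.3)·0.9324 - (-4)·2.1905) / (10.3) = 0.8059
  r = (3 - (-3)·0.6829 - (-4)·0.3592 - (-3.8)·2.1905) / (14.8) = 1.0006
  s = (12 - (-2.1)·0.6829 - (-3)·0.3592 - (-1.3)·0.9324) / (8.4) = 1.8719

(0.3798, 0.8059, 1.0006, 1.8719)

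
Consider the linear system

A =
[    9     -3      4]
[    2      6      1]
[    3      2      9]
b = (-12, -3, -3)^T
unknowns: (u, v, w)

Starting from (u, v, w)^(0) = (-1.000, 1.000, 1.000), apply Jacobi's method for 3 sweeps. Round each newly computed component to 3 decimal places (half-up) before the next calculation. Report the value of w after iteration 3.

0.111

Iteration 1:
  u = (-12 - (-3)·1.000 - (4)·1.000) / (9) = -1.444
  v = (-3 - (2)·-1.000 - (1)·1.000) / (6) = -0.333
  w = (-3 - (3)·-1.000 - (2)·1.000) / (9) = -0.222
Iteration 2:
  u = (-12 - (-3)·-0.333 - (4)·-0.222) / (9) = -1.346
  v = (-3 - (2)·-1.444 - (1)·-0.222) / (6) = 0.018
  w = (-3 - (3)·-1.444 - (2)·-0.333) / (9) = 0.222
Iteration 3:
  u = (-12 - (-3)·0.018 - (4)·0.222) / (9) = -1.426
  v = (-3 - (2)·-1.346 - (1)·0.222) / (6) = -0.088
  w = (-3 - (3)·-1.346 - (2)·0.018) / (9) = 0.111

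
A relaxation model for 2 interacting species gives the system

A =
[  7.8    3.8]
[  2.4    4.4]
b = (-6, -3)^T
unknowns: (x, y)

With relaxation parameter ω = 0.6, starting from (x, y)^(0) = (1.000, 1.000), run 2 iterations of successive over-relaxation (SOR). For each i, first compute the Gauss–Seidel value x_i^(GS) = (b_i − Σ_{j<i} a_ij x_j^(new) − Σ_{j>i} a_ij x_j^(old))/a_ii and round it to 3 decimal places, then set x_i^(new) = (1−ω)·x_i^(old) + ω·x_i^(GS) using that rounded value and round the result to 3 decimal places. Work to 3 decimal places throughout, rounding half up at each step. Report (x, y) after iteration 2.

(-0.634, -0.159)

Iteration 1:
  x: GS value = (-6 - (3.8)·1.000) / (7.8) = -1.256;  x ← (1−ω)·1.000 + ω·-1.256 = -0.354
  y: GS value = (-3 - (2.4)·-0.354) / (4.4) = -0.489;  y ← (1−ω)·1.000 + ω·-0.489 = 0.107
Iteration 2:
  x: GS value = (-6 - (3.8)·0.107) / (7.8) = -0.821;  x ← (1−ω)·-0.354 + ω·-0.821 = -0.634
  y: GS value = (-3 - (2.4)·-0.634) / (4.4) = -0.336;  y ← (1−ω)·0.107 + ω·-0.336 = -0.159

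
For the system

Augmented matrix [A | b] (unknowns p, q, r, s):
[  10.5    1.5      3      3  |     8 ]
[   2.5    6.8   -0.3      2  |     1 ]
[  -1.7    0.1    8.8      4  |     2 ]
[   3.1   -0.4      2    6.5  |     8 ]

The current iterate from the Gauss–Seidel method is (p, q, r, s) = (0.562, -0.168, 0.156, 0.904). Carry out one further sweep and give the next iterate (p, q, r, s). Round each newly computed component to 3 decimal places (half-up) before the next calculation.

One sweep:
  p = (8 - (1.5)·-0.168 - (3)·0.156 - (3)·0.904) / (10.5) = 0.483
  q = (1 - (2.5)·0.483 - (-0.3)·0.156 - (2)·0.904) / (6.8) = -0.290
  r = (2 - (-1.7)·0.483 - (0.1)·-0.290 - (4)·0.904) / (8.8) = -0.087
  s = (8 - (3.1)·0.483 - (-0.4)·-0.290 - (2)·-0.087) / (6.5) = 1.009

(0.483, -0.290, -0.087, 1.009)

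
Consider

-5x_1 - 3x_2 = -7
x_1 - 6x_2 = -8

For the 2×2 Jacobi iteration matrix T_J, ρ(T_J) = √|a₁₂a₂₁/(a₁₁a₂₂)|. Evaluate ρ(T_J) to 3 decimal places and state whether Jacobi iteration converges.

a₁₂a₂₁/(a₁₁a₂₂) = (-3)·(1) / ((-5)·(-6)) = -0.100000
ρ = √|-0.100000| = √0.100000 = 0.316
ρ < 1, so Jacobi converges

0.316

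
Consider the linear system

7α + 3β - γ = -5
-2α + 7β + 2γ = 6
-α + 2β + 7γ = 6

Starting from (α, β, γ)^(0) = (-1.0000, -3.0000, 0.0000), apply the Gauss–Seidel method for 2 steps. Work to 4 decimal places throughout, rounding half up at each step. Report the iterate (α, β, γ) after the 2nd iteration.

(-1.0591, 0.3696, 0.6002)

Iteration 1:
  α = (-5 - (3)·-3.0000 - (-1)·0.0000) / (7) = 0.5714
  β = (6 - (-2)·0.5714 - (2)·0.0000) / (7) = 1.0204
  γ = (6 - (-1)·0.5714 - (2)·1.0204) / (7) = 0.6472
Iteration 2:
  α = (-5 - (3)·1.0204 - (-1)·0.6472) / (7) = -1.0591
  β = (6 - (-2)·-1.0591 - (2)·0.6472) / (7) = 0.3696
  γ = (6 - (-1)·-1.0591 - (2)·0.3696) / (7) = 0.6002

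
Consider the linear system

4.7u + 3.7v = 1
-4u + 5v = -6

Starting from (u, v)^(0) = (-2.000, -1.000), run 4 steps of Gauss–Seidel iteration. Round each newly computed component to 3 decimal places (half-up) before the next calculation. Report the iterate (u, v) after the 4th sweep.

Iteration 1:
  u = (1 - (3.7)·-1.000) / (4.7) = 1.000
  v = (-6 - (-4)·1.000) / (5) = -0.400
Iteration 2:
  u = (1 - (3.7)·-0.400) / (4.7) = 0.528
  v = (-6 - (-4)·0.528) / (5) = -0.778
Iteration 3:
  u = (1 - (3.7)·-0.778) / (4.7) = 0.825
  v = (-6 - (-4)·0.825) / (5) = -0.540
Iteration 4:
  u = (1 - (3.7)·-0.540) / (4.7) = 0.638
  v = (-6 - (-4)·0.638) / (5) = -0.690

(0.638, -0.690)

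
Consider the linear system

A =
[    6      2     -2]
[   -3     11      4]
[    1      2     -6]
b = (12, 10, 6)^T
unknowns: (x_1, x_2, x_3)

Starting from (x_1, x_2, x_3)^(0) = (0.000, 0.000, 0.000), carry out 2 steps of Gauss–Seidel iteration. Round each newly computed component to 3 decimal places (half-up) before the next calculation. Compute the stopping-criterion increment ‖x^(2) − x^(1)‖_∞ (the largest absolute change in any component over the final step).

Iteration 1:
  x_1 = (12 - (2)·0.000 - (-2)·0.000) / (6) = 2.000
  x_2 = (10 - (-3)·2.000 - (4)·0.000) / (11) = 1.455
  x_3 = (6 - (1)·2.000 - (2)·1.455) / (-6) = -0.182
Iteration 2:
  x_1 = (12 - (2)·1.455 - (-2)·-0.182) / (6) = 1.454
  x_2 = (10 - (-3)·1.454 - (4)·-0.182) / (11) = 1.372
  x_3 = (6 - (1)·1.454 - (2)·1.372) / (-6) = -0.300
Change: (-0.546, -0.083, -0.118) → max |·| = 0.546

0.546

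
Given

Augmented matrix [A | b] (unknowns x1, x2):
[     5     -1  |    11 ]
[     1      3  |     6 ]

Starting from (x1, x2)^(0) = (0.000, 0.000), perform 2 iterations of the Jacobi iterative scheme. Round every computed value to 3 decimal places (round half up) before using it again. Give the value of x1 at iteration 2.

2.600

Iteration 1:
  x1 = (11 - (-1)·0.000) / (5) = 2.200
  x2 = (6 - (1)·0.000) / (3) = 2.000
Iteration 2:
  x1 = (11 - (-1)·2.000) / (5) = 2.600
  x2 = (6 - (1)·2.200) / (3) = 1.267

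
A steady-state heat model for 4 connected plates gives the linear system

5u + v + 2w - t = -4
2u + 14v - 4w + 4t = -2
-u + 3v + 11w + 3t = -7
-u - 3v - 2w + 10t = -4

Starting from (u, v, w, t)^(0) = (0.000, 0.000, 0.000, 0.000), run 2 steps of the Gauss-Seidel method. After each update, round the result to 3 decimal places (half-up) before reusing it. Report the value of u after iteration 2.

-0.640

Iteration 1:
  u = (-4 - (1)·0.000 - (2)·0.000 - (-1)·0.000) / (5) = -0.800
  v = (-2 - (2)·-0.800 - (-4)·0.000 - (4)·0.000) / (14) = -0.029
  w = (-7 - (-1)·-0.800 - (3)·-0.029 - (3)·0.000) / (11) = -0.701
  t = (-4 - (-1)·-0.800 - (-3)·-0.029 - (-2)·-0.701) / (10) = -0.629
Iteration 2:
  u = (-4 - (1)·-0.029 - (2)·-0.701 - (-1)·-0.629) / (5) = -0.640
  v = (-2 - (2)·-0.640 - (-4)·-0.701 - (4)·-0.629) / (14) = -0.072
  w = (-7 - (-1)·-0.640 - (3)·-0.072 - (3)·-0.629) / (11) = -0.503
  t = (-4 - (-1)·-0.640 - (-3)·-0.072 - (-2)·-0.503) / (10) = -0.586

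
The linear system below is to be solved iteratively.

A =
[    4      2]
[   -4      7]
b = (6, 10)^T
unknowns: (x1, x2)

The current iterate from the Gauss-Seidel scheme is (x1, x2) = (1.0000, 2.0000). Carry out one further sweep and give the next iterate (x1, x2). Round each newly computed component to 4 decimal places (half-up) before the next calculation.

(0.5000, 1.7143)

One sweep:
  x1 = (6 - (2)·2.0000) / (4) = 0.5000
  x2 = (10 - (-4)·0.5000) / (7) = 1.7143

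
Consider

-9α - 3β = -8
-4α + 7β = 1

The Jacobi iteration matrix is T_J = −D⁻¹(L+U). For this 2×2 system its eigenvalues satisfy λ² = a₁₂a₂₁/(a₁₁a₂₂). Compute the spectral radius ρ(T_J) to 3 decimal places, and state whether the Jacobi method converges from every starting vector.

0.436

a₁₂a₂₁/(a₁₁a₂₂) = (-3)·(-4) / ((-9)·(7)) = -0.190476
ρ = √|-0.190476| = √0.190476 = 0.436
ρ < 1, so Jacobi converges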